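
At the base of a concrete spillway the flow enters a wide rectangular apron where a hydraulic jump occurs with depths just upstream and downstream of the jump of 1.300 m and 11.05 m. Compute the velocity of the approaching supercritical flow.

For a rectangular channel the momentum equation gives q² = ½·g·y₁·y₂·(y₁ + y₂) = ½×9.81×1.300×11.05×12.35 = 870.2.
q = √870.2 = 29.50 m²/s.
V₁ = q/y₁ = 29.50/1.300 = 22.69 m/s.

V₁ = 22.69 m/s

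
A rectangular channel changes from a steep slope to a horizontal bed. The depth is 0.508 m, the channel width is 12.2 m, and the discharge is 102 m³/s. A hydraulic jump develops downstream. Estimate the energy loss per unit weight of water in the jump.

q = Q/b = 102/12.2 = 8.36 m²/s; V₁ = q/y₁ = 16.5 m/s. Fr₁ = V₁/√(g·y₁) = 7.37.
Sequent-depth ratio: y₂/y₁ = ½[√(1 + 8Fr₁²) − 1] = ½[√435.8 − 1] = 9.94.
y₂ = 9.94 × 0.508 = 5.05 m.
Head loss: ΔE = (y₂ − y₁)³/(4y₁y₂) = (5.05 − 0.508)³/(4×0.508×5.05) = 93.6/10.3 = 9.13 m.

ΔE = 9.13 m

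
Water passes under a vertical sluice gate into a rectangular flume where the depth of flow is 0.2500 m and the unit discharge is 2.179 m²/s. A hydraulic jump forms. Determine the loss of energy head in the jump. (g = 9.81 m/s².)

V₁ = q/y₁ = 2.179/0.2500 = 8.716 m/s. Fr₁ = V₁/√(g·y₁) = 8.716/√(9.81×0.2500) = 5.566.
Sequent-depth ratio: y₂/y₁ = ½[√(1 + 8Fr₁²) − 1] = ½[√248.81 − 1] = 7.387.
y₂ = 7.387 × 0.2500 = 1.847 m.
Head loss: ΔE = (y₂ − y₁)³/(4y₁y₂) = (1.847 − 0.2500)³/(4×0.2500×1.847) = 4.071/1.847 = 2.204 m.

ΔE = 2.204 m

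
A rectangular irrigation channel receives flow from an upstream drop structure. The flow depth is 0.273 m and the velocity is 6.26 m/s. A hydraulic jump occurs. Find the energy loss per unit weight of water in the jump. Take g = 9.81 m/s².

ΔE = 0.842 m

Fr₁ = V₁/√(g·y₁) = 6.26/√(9.81×0.273) = 3.83.
From the momentum equation for a rectangular channel, y₂/y₁ = ½[√(1 + 8Fr₁²) − 1] = ½[√118.1 − 1] = 4.93.
y₂ = 4.93 × 0.273 = 1.35 m.
Head loss: ΔE = (y₂ − y₁)³/(4y₁y₂) = (1.35 − 0.273)³/(4×0.273×1.35) = 1.24/1.47 = 0.842 m.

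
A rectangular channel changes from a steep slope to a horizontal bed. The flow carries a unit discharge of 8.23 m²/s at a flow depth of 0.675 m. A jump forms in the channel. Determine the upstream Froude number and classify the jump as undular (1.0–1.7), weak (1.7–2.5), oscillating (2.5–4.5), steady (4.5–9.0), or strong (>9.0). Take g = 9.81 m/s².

V₁ = q/y₁ = 8.23/0.675 = 12.2 m/s. Fr₁ = V₁/√(g·y₁) = 12.2/√(9.81×0.675) = 4.74.
Fr₁ = 4.74 lies in the steady range.

Fr₁ = 4.74; steady jump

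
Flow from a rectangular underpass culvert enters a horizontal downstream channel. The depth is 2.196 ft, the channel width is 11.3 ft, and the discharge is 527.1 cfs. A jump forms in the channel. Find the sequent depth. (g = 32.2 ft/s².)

q = Q/b = 527.1/11.3 = 46.65 ft²/s; V₁ = q/y₁ = 21.24 ft/s. Fr₁ = V₁/√(g·y₁) = 2.526.
Bélanger equation: y₂/y₁ = ½[√(1 + 8Fr₁²) − 1] = ½[√52.047 − 1] = 3.107.
y₂ = 3.107 × 2.196 = 6.823 ft.

y₂ = 6.823 ft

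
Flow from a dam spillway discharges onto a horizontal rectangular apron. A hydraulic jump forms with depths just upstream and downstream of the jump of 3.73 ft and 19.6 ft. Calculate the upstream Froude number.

Fr₁ = 4.05

For a rectangular channel the momentum equation gives q² = ½·g·y₁·y₂·(y₁ + y₂) = ½×32.2×3.73×19.6×23.3 = 27460.
q = √27460 = 166 ft²/s.
V₁ = q/y₁ = 44.4 ft/s; Fr₁ = V₁/√(g·y₁) = 4.05.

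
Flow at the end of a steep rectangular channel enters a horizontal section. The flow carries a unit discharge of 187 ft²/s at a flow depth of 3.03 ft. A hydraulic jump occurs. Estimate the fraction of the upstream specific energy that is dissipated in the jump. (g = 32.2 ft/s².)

ΔE/E₁ = 0.579 (57.9%)

V₁ = q/y₁ = 187/3.03 = 61.7 ft/s. Fr₁ = V₁/√(g·y₁) = 61.7/√(32.2×3.03) = 6.25.
By Bélanger, y₂/y₁ = ½[√(1 + 8Fr₁²) − 1] = ½[√313.3 − 1] = 8.35.
y₂ = 8.35 × 3.03 = 25.3 ft.
E₁ = y₁ + V₁²/2g = 62.2 ft. ΔE = (y₂ − y₁)³/(4y₁y₂) = 36.0 ft. ΔE/E₁ = 36.0/62.2 = 0.579.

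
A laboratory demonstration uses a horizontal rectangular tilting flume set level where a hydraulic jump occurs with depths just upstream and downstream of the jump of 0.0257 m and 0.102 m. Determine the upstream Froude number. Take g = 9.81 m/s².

Fr₁ = 3.14

For a rectangular channel the momentum equation gives q² = ½·g·y₁·y₂·(y₁ + y₂) = ½×9.81×0.0257×0.102×0.128 = 0.00164.
q = √0.00164 = 0.0405 m²/s.
V₁ = q/y₁ = 1.58 m/s; Fr₁ = V₁/√(g·y₁) = 3.14.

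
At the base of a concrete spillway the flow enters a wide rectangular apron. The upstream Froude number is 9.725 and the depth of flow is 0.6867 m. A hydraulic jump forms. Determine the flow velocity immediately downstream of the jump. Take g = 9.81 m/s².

V₂ = 1.903 m/s

Fr₁ = 9.725 (given).
Conjugate-depth relation: y₂/y₁ = ½[√(1 + 8Fr₁²) − 1] = ½[√757.60 − 1] = 13.26.
y₂ = 13.26 × 0.6867 = 9.107 m.
V₁ = Fr₁·√(g·y₁) = 9.725×√(9.81×0.6867) = 25.24 m/s; q = V₁·y₁ = 17.33 m²/s.
V₂ = q/y₂ = 17.33/9.107 = 1.903 m/s.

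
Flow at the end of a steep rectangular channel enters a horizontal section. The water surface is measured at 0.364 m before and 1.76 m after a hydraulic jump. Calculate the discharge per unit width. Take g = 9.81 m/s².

For a rectangular channel the momentum equation gives q² = ½·g·y₁·y₂·(y₁ + y₂) = ½×9.81×0.364×1.76×2.12 = 6.67.
q = √6.67 = 2.58 m²/s.

q = 2.58 m²/s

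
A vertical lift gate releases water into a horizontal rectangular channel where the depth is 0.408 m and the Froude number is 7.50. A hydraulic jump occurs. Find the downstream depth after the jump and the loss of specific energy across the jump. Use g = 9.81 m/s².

y₂ = 4.13 m; ΔE = 7.64 m

Fr₁ = 7.50 (given).
Sequent-depth ratio: y₂/y₁ = ½[√(1 + 8Fr₁²) − 1] = ½[√451.0 − 1] = 10.1.
y₂ = 10.1 × 0.408 = 4.13 m.
V₁ = Fr₁·√(g·y₁) = 7.50×√(9.81×0.408) = 15.0 m/s; q = V₁·y₁ = 6.12 m²/s. V₂ = q/y₂ = 6.12/4.13 = 1.48 m/s. E₁ = y₁ + V₁²/2g = 11.9 m; E₂ = y₂ + V₂²/2g = 4.24 m. ΔE = E₁ − E₂ = 7.64 m.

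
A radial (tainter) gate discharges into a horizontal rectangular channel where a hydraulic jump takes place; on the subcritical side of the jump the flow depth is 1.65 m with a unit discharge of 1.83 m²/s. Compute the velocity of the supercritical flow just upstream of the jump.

V₂ = q/y₂ = 1.83/1.65 = 1.11 m/s; Fr₂ = V₂/√(g·y₂) = 0.276.
The Bélanger relation is symmetric: y₁/y₂ = ½[√(1 + 8Fr₂²) − 1] = ½[√1.608 − 1] = 0.134.
y₁ = 0.134 × 1.65 = 0.221 m.
V₁ = q/y₁ = 1.83/0.221 = 8.28 m/s.

V₁ = 8.28 m/s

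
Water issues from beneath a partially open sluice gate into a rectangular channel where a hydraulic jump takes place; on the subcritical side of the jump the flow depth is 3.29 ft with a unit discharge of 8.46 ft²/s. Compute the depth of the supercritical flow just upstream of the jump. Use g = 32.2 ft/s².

V₂ = q/y₂ = 8.46/3.29 = 2.57 ft/s; Fr₂ = V₂/√(g·y₂) = 0.250.
The Bélanger relation is symmetric: y₁/y₂ = ½[√(1 + 8Fr₂²) − 1] = ½[√1.499 − 1] = 0.112.
y₁ = 0.112 × 3.29 = 0.369 ft.

y₁ = 0.369 ft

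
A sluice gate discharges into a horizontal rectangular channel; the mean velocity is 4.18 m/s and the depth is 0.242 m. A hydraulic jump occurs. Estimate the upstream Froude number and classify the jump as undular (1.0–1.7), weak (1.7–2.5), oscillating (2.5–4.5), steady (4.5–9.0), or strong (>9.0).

Fr₁ = 2.71; oscillating jump

Fr₁ = V₁/√(g·y₁) = 4.18/√(9.81×0.242) = 2.71.
Fr₁ = 2.71 lies in the oscillating range.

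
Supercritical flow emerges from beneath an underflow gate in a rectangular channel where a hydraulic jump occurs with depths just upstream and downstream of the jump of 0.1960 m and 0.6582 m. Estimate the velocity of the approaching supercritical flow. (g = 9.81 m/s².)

V₁ = 3.751 m/s

For a rectangular channel the momentum equation gives q² = ½·g·y₁·y₂·(y₁ + y₂) = ½×9.81×0.1960×0.6582×0.8542 = 0.5405.
q = √0.5405 = 0.7352 m²/s.
V₁ = q/y₁ = 0.7352/0.1960 = 3.751 m/s.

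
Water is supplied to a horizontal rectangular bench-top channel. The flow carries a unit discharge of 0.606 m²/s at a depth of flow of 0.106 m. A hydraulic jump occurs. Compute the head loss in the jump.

ΔE = 0.953 m

V₁ = q/y₁ = 0.606/0.106 = 5.72 m/s. Fr₁ = V₁/√(g·y₁) = 5.72/√(9.81×0.106) = 5.61.
Sequent-depth ratio: y₂/y₁ = ½[√(1 + 8Fr₁²) − 1] = ½[√252.4 − 1] = 7.44.
y₂ = 7.44 × 0.106 = 0.789 m.
V₂ = q/y₂ = 0.606/0.789 = 0.768 m/s. E₁ = y₁ + V₁²/2g = 1.77 m; E₂ = y₂ + V₂²/2g = 0.819 m. ΔE = E₁ − E₂ = 0.953 m.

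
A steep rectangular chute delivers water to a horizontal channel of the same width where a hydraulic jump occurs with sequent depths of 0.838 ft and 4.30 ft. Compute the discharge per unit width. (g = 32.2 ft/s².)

For a rectangular channel the momentum equation gives q² = ½·g·y₁·y₂·(y₁ + y₂) = ½×32.2×0.838×4.30×5.14 = 298.
q = √298 = 17.3 ft²/s.

q = 17.3 ft²/s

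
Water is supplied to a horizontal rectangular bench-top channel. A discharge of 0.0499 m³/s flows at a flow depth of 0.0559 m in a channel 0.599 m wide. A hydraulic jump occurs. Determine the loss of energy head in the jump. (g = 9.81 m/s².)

ΔE = 0.0157 m

q = Q/b = 0.0499/0.599 = 0.0833 m²/s; V₁ = q/y₁ = 1.49 m/s. Fr₁ = V₁/√(g·y₁) = 2.01.
Sequent-depth ratio: y₂/y₁ = ½[√(1 + 8Fr₁²) − 1] = ½[√33.40 − 1] = 2.39.
y₂ = 2.39 × 0.0559 = 0.134 m.
Head loss: ΔE = (y₂ − y₁)³/(4y₁y₂) = (0.134 − 0.0559)³/(4×0.0559×0.134) = 0.000469/0.0299 = 0.0157 m.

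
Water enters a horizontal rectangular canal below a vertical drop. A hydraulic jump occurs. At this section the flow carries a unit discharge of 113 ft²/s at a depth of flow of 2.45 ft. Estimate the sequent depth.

V₁ = q/y₁ = 113/2.45 = 46.1 ft/s. Fr₁ = V₁/√(g·y₁) = 46.1/√(32.2×2.45) = 5.19.
Conjugate-depth relation: y₂/y₁ = ½[√(1 + 8Fr₁²) − 1] = ½[√216.7 − 1] = 6.86.
y₂ = 6.86 × 2.45 = 16.8 ft.

y₂ = 16.8 ft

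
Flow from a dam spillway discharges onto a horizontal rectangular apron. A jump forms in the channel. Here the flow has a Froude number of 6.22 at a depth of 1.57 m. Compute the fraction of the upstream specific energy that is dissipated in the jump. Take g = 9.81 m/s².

Fr₁ = 6.22 (given).
Conjugate-depth relation: y₂/y₁ = ½[√(1 + 8Fr₁²) − 1] = ½[√310.5 − 1] = 8.31.
y₂ = 8.31 × 1.57 = 13.0 m.
E₁ = y₁(1 + Fr₁²/2) = 1.57×(1 + 6.22²/2) = 31.9 m. ΔE = (y₂ − y₁)³/(4y₁y₂) = 18.5 m. ΔE/E₁ = 18.5/31.9 = 0.578.

ΔE/E₁ = 0.578 (57.8%)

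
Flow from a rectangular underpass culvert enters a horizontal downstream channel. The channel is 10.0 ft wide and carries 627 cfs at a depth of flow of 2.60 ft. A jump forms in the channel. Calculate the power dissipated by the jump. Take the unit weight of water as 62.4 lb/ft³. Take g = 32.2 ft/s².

q = Q/b = 627/10.0 = 62.7 ft²/s; V₁ = q/y₁ = 24.1 ft/s. Fr₁ = V₁/√(g·y₁) = 2.64.
By Bélanger, y₂/y₁ = ½[√(1 + 8Fr₁²) − 1] = ½[√56.57 − 1] = 3.26.
y₂ = 3.26 × 2.60 = 8.48 ft.
Head loss: ΔE = (y₂ − y₁)³/(4y₁y₂) = (8.48 − 2.60)³/(4×2.60×8.48) = 203/88.2 = 2.30 ft.
P = γ·Q·ΔE/550 = 62.4 × 627 × 2.30 / 550 = 164 hp.

P = 164 hp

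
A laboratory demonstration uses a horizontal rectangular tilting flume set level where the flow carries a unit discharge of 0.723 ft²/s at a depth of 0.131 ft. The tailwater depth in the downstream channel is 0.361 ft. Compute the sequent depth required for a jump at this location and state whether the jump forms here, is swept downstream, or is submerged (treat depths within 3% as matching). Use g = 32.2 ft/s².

V₁ = q/y₁ = 0.723/0.131 = 5.52 ft/s. Fr₁ = V₁/√(g·y₁) = 5.52/√(32.2×0.131) = 2.69.
Conjugate-depth relation: y₂/y₁ = ½[√(1 + 8Fr₁²) − 1] = ½[√58.77 − 1] = 3.33.
y₂ = 3.33 × 0.131 = 0.437 ft.
Tailwater y_tw = 0.361 ft: y_tw < y₂, so the jump is swept downstream.

y₂ = 0.437 ft; the jump is swept downstream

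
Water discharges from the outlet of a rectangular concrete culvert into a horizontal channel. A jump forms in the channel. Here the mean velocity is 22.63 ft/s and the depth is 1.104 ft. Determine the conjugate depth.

Fr₁ = V₁/√(g·y₁) = 22.63/√(32.2×1.104) = 3.796.
From the momentum equation for a rectangular channel, y₂/y₁ = ½[√(1 + 8Fr₁²) − 1] = ½[√116.25 − 1] = 4.891.
y₂ = 4.891 × 1.104 = 5.400 ft.

y₂ = 5.400 ft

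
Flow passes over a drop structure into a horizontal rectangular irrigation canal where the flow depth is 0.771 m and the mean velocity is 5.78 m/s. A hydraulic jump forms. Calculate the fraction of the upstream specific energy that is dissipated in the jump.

ΔE/E₁ = 0.108 (10.8%)

Fr₁ = V₁/√(g·y₁) = 5.78/√(9.81×0.771) = 2.10.
Sequent-depth ratio: y₂/y₁ = ½[√(1 + 8Fr₁²) − 1] = ½[√36.34 − 1] = 2.51.
y₂ = 2.51 × 0.771 = 1.94 m.
E₁ = y₁ + V₁²/2g = 2.47 m. ΔE = (y₂ − y₁)³/(4y₁y₂) = 0.266 m. ΔE/E₁ = 0.266/2.47 = 0.108.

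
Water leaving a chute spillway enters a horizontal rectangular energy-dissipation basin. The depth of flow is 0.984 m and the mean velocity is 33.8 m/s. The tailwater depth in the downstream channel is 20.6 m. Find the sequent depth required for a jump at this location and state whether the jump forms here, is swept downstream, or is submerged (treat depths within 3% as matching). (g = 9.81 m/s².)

y₂ = 14.7 m; the jump is submerged

Fr₁ = V₁/√(g·y₁) = 33.8/√(9.81×0.984) = 10.9.
Bélanger equation: y₂/y₁ = ½[√(1 + 8Fr₁²) − 1] = ½[√947.8 − 1] = 14.9.
y₂ = 14.9 × 0.984 = 14.7 m.
Tailwater y_tw = 20.6 m: y_tw > y₂, so the jump is submerged.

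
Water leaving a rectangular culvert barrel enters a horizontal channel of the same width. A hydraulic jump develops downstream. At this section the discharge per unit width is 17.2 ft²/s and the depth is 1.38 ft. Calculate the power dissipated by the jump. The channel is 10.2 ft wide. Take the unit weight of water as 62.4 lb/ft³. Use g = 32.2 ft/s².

P = 5.30 hp

V₁ = q/y₁ = 17.2/1.38 = 12.5 ft/s. Fr₁ = V₁/√(g·y₁) = 12.5/√(32.2×1.38) = 1.87.
Conjugate-depth relation: y₂/y₁ = ½[√(1 + 8Fr₁²) − 1] = ½[√28.97 − 1] = 2.19.
y₂ = 2.19 × 1.38 = 3.02 ft.
Head loss: ΔE = (y₂ − y₁)³/(4y₁y₂) = (3.02 − 1.38)³/(4×1.38×3.02) = 4.44/16.7 = 0.266 ft.
Q = q·b = 17.2 × 10.2 = 175 cfs. P = γ·Q·ΔE/550 = 62.4 × 175 × 0.266 / 550 = 5.30 hp.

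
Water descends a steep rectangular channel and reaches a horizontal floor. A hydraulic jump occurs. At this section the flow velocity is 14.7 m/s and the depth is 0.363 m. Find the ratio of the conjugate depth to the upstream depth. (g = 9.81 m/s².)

Fr₁ = V₁/√(g·y₁) = 14.7/√(9.81×0.363) = 7.79.
Sequent-depth ratio: y₂/y₁ = ½[√(1 + 8Fr₁²) − 1] = ½[√486.5 − 1] = 10.5.

y₂/y₁ = 10.5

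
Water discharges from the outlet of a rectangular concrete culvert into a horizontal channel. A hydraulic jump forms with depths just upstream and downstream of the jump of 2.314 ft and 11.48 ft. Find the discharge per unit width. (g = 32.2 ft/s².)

For a rectangular channel the momentum equation gives q² = ½·g·y₁·y₂·(y₁ + y₂) = ½×32.2×2.314×11.48×13.79 = 5900.
q = √5900 = 76.81 ft²/s.

q = 76.81 ft²/s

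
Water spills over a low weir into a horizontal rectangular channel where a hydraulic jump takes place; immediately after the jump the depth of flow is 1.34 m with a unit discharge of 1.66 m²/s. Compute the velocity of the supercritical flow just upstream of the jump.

V₁ = 6.34 m/s

V₂ = q/y₂ = 1.66/1.34 = 1.24 m/s; Fr₂ = V₂/√(g·y₂) = 0.342.
The Bélanger relation is symmetric: y₁/y₂ = ½[√(1 + 8Fr₂²) − 1] = ½[√1.934 − 1] = 0.195.
y₁ = 0.195 × 1.34 = 0.262 m.
V₁ = q/y₁ = 1.66/0.262 = 6.34 m/s.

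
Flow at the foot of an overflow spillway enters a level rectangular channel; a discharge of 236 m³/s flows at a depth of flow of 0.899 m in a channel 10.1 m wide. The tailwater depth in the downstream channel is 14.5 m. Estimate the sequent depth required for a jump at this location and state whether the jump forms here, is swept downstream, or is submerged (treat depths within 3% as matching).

q = Q/b = 236/10.1 = 23.4 m²/s; V₁ = q/y₁ = 26.0 m/s. Fr₁ = V₁/√(g·y₁) = 8.75.
From the momentum equation for a rectangular channel, y₂/y₁ = ½[√(1 + 8Fr₁²) − 1] = ½[√613.8 − 1] = 11.9.
y₂ = 11.9 × 0.899 = 10.7 m.
Tailwater y_tw = 14.5 m: y_tw > y₂, so the jump is submerged.

y₂ = 10.7 m; the jump is submerged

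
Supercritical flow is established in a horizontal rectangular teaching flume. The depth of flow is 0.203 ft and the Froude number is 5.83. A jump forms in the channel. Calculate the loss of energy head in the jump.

Fr₁ = 5.83 (given).
By Bélanger, y₂/y₁ = ½[√(1 + 8Fr₁²) − 1] = ½[√272.9 − 1] = 7.76.
y₂ = 7.76 × 0.203 = 1.58 ft.
V₁ = Fr₁·√(g·y₁) = 5.83×√(32.2×0.203) = 14.9 ft/s; q = V₁·y₁ = 3.03 ft²/s. V₂ = q/y₂ = 3.03/1.58 = 1.92 ft/s. E₁ = y₁ + V₁²/2g = 3.65 ft; E₂ = y₂ + V₂²/2g = 1.63 ft. ΔE = E₁ − E₂ = 2.02 ft.

ΔE = 2.02 ft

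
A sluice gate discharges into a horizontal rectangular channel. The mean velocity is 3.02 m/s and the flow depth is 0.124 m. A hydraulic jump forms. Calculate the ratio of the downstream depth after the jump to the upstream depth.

Fr₁ = V₁/√(g·y₁) = 3.02/√(9.81×0.124) = 2.74.
Sequent-depth ratio: y₂/y₁ = ½[√(1 + 8Fr₁²) − 1] = ½[√60.98 − 1] = 3.40.

y₂/y₁ = 3.40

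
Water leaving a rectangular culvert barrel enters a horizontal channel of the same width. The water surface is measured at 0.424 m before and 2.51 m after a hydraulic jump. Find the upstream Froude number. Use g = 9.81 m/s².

For a rectangular channel the momentum equation gives q² = ½·g·y₁·y₂·(y₁ + y₂) = ½×9.81×0.424×2.51×2.93 = 15.3.
q = √15.3 = 3.91 m²/s.
V₁ = q/y₁ = 9.23 m/s; Fr₁ = V₁/√(g·y₁) = 4.53.

Fr₁ = 4.53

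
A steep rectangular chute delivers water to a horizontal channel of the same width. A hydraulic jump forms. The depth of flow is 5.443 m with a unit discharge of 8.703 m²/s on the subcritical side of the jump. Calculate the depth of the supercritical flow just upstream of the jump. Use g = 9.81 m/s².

V₂ = q/y₂ = 8.703/5.443 = 1.599 m/s; Fr₂ = V₂/√(g·y₂) = 0.2188.
Applying the sequent-depth relation in reverse, y₁/y₂ = ½[√(1 + 8Fr₂²) − 1] = ½[√1.3830 − 1] = 0.08801.
y₁ = 0.08801 × 5.443 = 0.4791 m.

y₁ = 0.4791 m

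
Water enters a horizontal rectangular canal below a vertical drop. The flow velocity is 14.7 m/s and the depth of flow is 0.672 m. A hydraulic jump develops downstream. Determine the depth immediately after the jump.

y₂ = 5.12 m

Fr₁ = V₁/√(g·y₁) = 14.7/√(9.81×0.672) = 5.73.
Bélanger equation: y₂/y₁ = ½[√(1 + 8Fr₁²) − 1] = ½[√263.2 − 1] = 7.61.
y₂ = 7.61 × 0.672 = 5.12 m.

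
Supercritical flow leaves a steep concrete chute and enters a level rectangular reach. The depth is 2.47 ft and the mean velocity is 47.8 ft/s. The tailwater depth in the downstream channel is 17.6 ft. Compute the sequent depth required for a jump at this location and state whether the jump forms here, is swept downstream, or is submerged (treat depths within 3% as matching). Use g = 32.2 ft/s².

y₂ = 17.5 ft; the jump forms here

Fr₁ = V₁/√(g·y₁) = 47.8/√(32.2×2.47) = 5.36.
By Bélanger, y₂/y₁ = ½[√(1 + 8Fr₁²) − 1] = ½[√230.8 − 1] = 7.10.
y₂ = 7.10 × 2.47 = 17.5 ft.
Tailwater y_tw = 17.6 ft: y_tw ≈ y₂, so the jump forms here.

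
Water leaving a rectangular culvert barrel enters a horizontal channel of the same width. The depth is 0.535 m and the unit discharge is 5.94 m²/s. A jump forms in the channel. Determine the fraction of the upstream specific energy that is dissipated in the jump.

V₁ = q/y₁ = 5.94/0.535 = 11.1 m/s. Fr₁ = V₁/√(g·y₁) = 11.1/√(9.81×0.535) = 4.85.
By Bélanger, y₂/y₁ = ½[√(1 + 8Fr₁²) − 1] = ½[√188.9 − 1] = 6.37.
y₂ = 6.37 × 0.535 = 3.41 m.
E₁ = y₁ + V₁²/2g = 6.82 m. ΔE = (y₂ − y₁)³/(4y₁y₂) = 3.25 m. ΔE/E₁ = 3.25/6.82 = 0.477.

ΔE/E₁ = 0.477 (47.7%)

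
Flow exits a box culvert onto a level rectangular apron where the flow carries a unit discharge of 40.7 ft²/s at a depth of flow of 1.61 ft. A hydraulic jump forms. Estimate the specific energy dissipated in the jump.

ΔE = 3.81 ft

V₁ = q/y₁ = 40.7/1.61 = 25.3 ft/s. Fr₁ = V₁/√(g·y₁) = 25.3/√(32.2×1.61) = 3.51.
Bélanger equation: y₂/y₁ = ½[√(1 + 8Fr₁²) − 1] = ½[√99.62 − 1] = 4.49.
y₂ = 4.49 × 1.61 = 7.23 ft.
V₂ = q/y₂ = 40.7/7.23 = 5.63 ft/s. E₁ = y₁ + V₁²/2g = 11.5 ft; E₂ = y₂ + V₂²/2g = 7.72 ft. ΔE = E₁ − E₂ = 3.81 ft.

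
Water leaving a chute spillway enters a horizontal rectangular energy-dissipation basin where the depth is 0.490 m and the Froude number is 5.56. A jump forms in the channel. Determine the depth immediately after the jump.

y₂ = 3.62 m

Fr₁ = 5.56 (given).
From the momentum equation for a rectangular channel, y₂/y₁ = ½[√(1 + 8Fr₁²) − 1] = ½[√248.3 − 1] = 7.38.
y₂ = 7.38 × 0.490 = 3.62 m.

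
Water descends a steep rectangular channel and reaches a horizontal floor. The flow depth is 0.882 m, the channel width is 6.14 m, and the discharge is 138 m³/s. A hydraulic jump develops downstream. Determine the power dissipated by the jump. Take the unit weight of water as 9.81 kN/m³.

q = Q/b = 138/6.14 = 22.5 m²/s; V₁ = q/y₁ = 25.5 m/s. Fr₁ = V₁/√(g·y₁) = 8.66.
By Bélanger, y₂/y₁ = ½[√(1 + 8Fr₁²) − 1] = ½[√601.4 − 1] = 11.8.
y₂ = 11.8 × 0.882 = 10.4 m.
Head loss: ΔE = (y₂ − y₁)³/(4y₁y₂) = (10.4 − 0.882)³/(4×0.882×10.4) = 855/36.6 = 23.4 m.
P = γ·Q·ΔE = 9.81 × 138 × 23.4 = 31632 kW.

P = 31632 kW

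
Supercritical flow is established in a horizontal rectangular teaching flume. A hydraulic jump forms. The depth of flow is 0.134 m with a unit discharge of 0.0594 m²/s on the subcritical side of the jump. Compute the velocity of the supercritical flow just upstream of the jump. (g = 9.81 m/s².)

V₁ = 1.84 m/s

V₂ = q/y₂ = 0.0594/0.134 = 0.443 m/s; Fr₂ = V₂/√(g·y₂) = 0.387.
Since the conjugate-depth ratio holds either way, y₁/y₂ = ½[√(1 + 8Fr₂²) − 1] = ½[√2.196 − 1] = 0.241.
y₁ = 0.241 × 0.134 = 0.0323 m.
V₁ = q/y₁ = 0.0594/0.0323 = 1.84 m/s.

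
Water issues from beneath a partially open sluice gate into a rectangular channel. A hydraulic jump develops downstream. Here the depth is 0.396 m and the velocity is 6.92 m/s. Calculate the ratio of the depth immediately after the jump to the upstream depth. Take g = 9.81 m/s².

y₂/y₁ = 4.49

Fr₁ = V₁/√(g·y₁) = 6.92/√(9.81×0.396) = 3.51.
Conjugate-depth relation: y₂/y₁ = ½[√(1 + 8Fr₁²) − 1] = ½[√99.61 − 1] = 4.49.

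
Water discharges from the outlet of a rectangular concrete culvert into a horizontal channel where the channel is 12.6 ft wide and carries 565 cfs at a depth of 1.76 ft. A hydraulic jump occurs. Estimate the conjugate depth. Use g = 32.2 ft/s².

y₂ = 7.59 ft

q = Q/b = 565/12.6 = 44.8 ft²/s; V₁ = q/y₁ = 25.5 ft/s. Fr₁ = V₁/√(g·y₁) = 3.38.
Conjugate-depth relation: y₂/y₁ = ½[√(1 + 8Fr₁²) − 1] = ½[√92.63 − 1] = 4.31.
y₂ = 4.31 × 1.76 = 7.59 ft.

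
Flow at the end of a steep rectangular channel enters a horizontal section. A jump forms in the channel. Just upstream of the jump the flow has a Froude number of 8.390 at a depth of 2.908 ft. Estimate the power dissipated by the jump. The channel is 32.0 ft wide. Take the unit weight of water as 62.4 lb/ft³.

P = 61188 hp

Fr₁ = 8.390 (given).
By Bélanger, y₂/y₁ = ½[√(1 + 8Fr₁²) − 1] = ½[√564.14 − 1] = 11.38.
y₂ = 11.38 × 2.908 = 33.08 ft.
Head loss: ΔE = (y₂ − y₁)³/(4y₁y₂) = (33.08 − 2.908)³/(4×2.908×33.08) = 27469/384.8 = 71.39 ft.
V₁ = Fr₁·√(g·y₁) = 8.390×√(32.2×2.908) = 81.19 ft/s; q = V₁·y₁ = 236.1 ft²/s. Q = q·b = 236.1 × 32.0 = 7555 cfs. P = γ·Q·ΔE/550 = 62.4 × 7555 × 71.39 / 550 = 61188 hp.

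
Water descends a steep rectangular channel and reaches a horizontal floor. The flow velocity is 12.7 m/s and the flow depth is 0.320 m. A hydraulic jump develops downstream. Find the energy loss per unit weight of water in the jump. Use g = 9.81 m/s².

Fr₁ = V₁/√(g·y₁) = 12.7/√(9.81×0.320) = 7.17.
From the momentum equation for a rectangular channel, y₂/y₁ = ½[√(1 + 8Fr₁²) − 1] = ½[√412.0 − 1] = 9.65.
y₂ = 9.65 × 0.320 = 3.09 m.
Head loss: ΔE = (y₂ − y₁)³/(4y₁y₂) = (3.09 − 0.320)³/(4×0.320×3.09) = 21.2/3.95 = 5.36 m.

ΔE = 5.36 m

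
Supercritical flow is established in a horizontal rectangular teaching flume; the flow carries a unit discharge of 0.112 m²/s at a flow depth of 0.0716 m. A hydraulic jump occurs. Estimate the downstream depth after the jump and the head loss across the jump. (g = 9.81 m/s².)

y₂ = 0.157 m; ΔE = 0.0137 m

V₁ = q/y₁ = 0.112/0.0716 = 1.56 m/s. Fr₁ = V₁/√(g·y₁) = 1.56/√(9.81×0.0716) = 1.87.
Bélanger equation: y₂/y₁ = ½[√(1 + 8Fr₁²) − 1] = ½[√28.87 − 1] = 2.19.
y₂ = 2.19 × 0.0716 = 0.157 m.
V₂ = q/y₂ = 0.112/0.157 = 0.715 m/s. E₁ = y₁ + V₁²/2g = 0.196 m; E₂ = y₂ + V₂²/2g = 0.183 m. ΔE = E₁ − E₂ = 0.0137 m.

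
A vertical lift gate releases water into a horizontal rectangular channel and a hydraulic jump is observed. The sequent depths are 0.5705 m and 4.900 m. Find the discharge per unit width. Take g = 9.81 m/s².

For a rectangular channel the momentum equation gives q² = ½·g·y₁·y₂·(y₁ + y₂) = ½×9.81×0.5705×4.900×5.471 = 75.01.
q = √75.01 = 8.661 m²/s.

q = 8.661 m²/s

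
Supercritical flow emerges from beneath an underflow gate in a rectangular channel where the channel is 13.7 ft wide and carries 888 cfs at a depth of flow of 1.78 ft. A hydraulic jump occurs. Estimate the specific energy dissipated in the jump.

ΔE = 10.6 ft

q = Q/b = 888/13.7 = 64.8 ft²/s; V₁ = q/y₁ = 36.4 ft/s. Fr₁ = V₁/√(g·y₁) = 4.81.
From the momentum equation for a rectangular channel, y₂/y₁ = ½[√(1 + 8Fr₁²) − 1] = ½[√186.1 − 1] = 6.32.
y₂ = 6.32 × 1.78 = 11.3 ft.
Head loss: ΔE = (y₂ − y₁)³/(4y₁y₂) = (11.3 − 1.78)³/(4×1.78×11.3) = 849/80.1 = 10.6 ft.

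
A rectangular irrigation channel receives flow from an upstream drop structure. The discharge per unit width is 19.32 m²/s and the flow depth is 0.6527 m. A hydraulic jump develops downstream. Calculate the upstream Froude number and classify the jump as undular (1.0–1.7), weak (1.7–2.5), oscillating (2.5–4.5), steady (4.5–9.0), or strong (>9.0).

V₁ = q/y₁ = 19.32/0.6527 = 29.60 m/s. Fr₁ = V₁/√(g·y₁) = 29.60/√(9.81×0.6527) = 11.70.
Fr₁ = 11.70 lies in the strong range.

Fr₁ = 11.70; strong jump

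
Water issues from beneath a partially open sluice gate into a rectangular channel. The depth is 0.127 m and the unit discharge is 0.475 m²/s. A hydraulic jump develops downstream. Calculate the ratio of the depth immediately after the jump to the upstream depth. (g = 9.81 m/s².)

V₁ = q/y₁ = 0.475/0.127 = 3.74 m/s. Fr₁ = V₁/√(g·y₁) = 3.74/√(9.81×0.127) = 3.35.
Conjugate-depth relation: y₂/y₁ = ½[√(1 + 8Fr₁²) − 1] = ½[√90.82 − 1] = 4.27.

y₂/y₁ = 4.27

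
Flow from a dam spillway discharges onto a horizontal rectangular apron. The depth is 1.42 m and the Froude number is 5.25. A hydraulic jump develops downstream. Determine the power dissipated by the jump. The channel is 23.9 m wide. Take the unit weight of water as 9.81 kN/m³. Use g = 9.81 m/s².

Fr₁ = 5.25 (given).
By Bélanger, y₂/y₁ = ½[√(1 + 8Fr₁²) − 1] = ½[√221.5 − 1] = 6.94.
y₂ = 6.94 × 1.42 = 9.86 m.
V₁ = Fr₁·√(g·y₁) = 5.25×√(9.81×1.42) = 19.6 m/s; q = V₁·y₁ = 27.8 m²/s. V₂ = q/y₂ = 27.8/9.86 = 2.82 m/s. E₁ = y₁ + V₁²/2g = 21.0 m; E₂ = y₂ + V₂²/2g = 10.3 m. ΔE = E₁ − E₂ = 10.7 m.
Q = q·b = 27.8 × 23.9 = 665 m³/s. P = γ·Q·ΔE = 9.81 × 665 × 10.7 = 69976 kW.

P = 69976 kW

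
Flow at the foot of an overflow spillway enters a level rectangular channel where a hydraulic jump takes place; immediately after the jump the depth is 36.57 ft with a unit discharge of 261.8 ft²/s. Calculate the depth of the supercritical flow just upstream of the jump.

V₂ = q/y₂ = 261.8/36.57 = 7.159 ft/s; Fr₂ = V₂/√(g·y₂) = 0.2086.
From the momentum equation (using Fr₂), y₁/y₂ = ½[√(1 + 8Fr₂²) − 1] = ½[√1.3482 − 1] = 0.08055.
y₁ = 0.08055 × 36.57 = 2.946 ft.

y₁ = 2.946 ft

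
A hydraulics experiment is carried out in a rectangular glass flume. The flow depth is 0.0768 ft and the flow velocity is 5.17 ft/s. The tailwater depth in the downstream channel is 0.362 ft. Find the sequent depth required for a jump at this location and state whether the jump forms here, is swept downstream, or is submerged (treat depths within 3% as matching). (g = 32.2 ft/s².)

y₂ = 0.321 ft; the jump is submerged

Fr₁ = V₁/√(g·y₁) = 5.17/√(32.2×0.0768) = 3.29.
Bélanger equation: y₂/y₁ = ½[√(1 + 8Fr₁²) − 1] = ½[√87.47 − 1] = 4.18.
y₂ = 4.18 × 0.0768 = 0.321 ft.
Tailwater y_tw = 0.362 ft: y_tw > y₂, so the jump is submerged.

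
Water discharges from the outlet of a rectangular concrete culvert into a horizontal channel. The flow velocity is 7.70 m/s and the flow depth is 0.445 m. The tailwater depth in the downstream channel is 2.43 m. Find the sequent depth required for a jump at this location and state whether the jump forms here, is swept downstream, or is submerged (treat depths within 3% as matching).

y₂ = 2.11 m; the jump is submerged

Fr₁ = V₁/√(g·y₁) = 7.70/√(9.81×0.445) = 3.69.
By Bélanger, y₂/y₁ = ½[√(1 + 8Fr₁²) − 1] = ½[√109.7 − 1] = 4.74.
y₂ = 4.74 × 0.445 = 2.11 m.
Tailwater y_tw = 2.43 m: y_tw > y₂, so the jump is submerged.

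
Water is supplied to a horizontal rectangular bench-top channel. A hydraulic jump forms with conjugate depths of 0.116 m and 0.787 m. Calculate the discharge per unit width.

q = 0.636 m²/s

For a rectangular channel the momentum equation gives q² = ½·g·y₁·y₂·(y₁ + y₂) = ½×9.81×0.116×0.787×0.903 = 0.404.
q = √0.404 = 0.636 m²/s.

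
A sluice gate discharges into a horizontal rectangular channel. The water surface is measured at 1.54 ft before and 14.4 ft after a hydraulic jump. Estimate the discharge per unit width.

q = 75.4 ft²/s

For a rectangular channel the momentum equation gives q² = ½·g·y₁·y₂·(y₁ + y₂) = ½×32.2×1.54×14.4×15.9 = 5691.
q = √5691 = 75.4 ft²/s.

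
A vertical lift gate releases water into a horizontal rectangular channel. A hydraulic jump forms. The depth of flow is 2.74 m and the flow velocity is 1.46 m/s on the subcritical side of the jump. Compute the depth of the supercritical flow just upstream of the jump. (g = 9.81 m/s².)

Fr₂ = V₂/√(g·y₂) = 1.46/√(9.81×2.74) = 0.282.
From the momentum equation (using Fr₂), y₁/y₂ = ½[√(1 + 8Fr₂²) − 1] = ½[√1.634 − 1] = 0.139.
y₁ = 0.139 × 2.74 = 0.381 m.

y₁ = 0.381 m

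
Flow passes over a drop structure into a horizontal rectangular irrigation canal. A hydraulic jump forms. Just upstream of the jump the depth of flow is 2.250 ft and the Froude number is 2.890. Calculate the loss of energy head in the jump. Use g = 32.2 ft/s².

ΔE = 2.789 ft

Fr₁ = 2.890 (given).
Sequent-depth ratio: y₂/y₁ = ½[√(1 + 8Fr₁²) − 1] = ½[√67.817 − 1] = 3.618.
y₂ = 3.618 × 2.250 = 8.139 ft.
V₁ = Fr₁·√(g·y₁) = 2.890×√(32.2×2.250) = 24.60 ft/s; q = V₁·y₁ = 55.35 ft²/s. V₂ = q/y₂ = 55.35/8.139 = 6.800 ft/s. E₁ = y₁ + V₁²/2g = 11.65 ft; E₂ = y₂ + V₂²/2g = 8.857 ft. ΔE = E₁ − E₂ = 2.789 ft.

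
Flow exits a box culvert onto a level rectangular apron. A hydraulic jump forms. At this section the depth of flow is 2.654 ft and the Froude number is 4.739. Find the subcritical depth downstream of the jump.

Fr₁ = 4.739 (given).
From the momentum equation for a rectangular channel, y₂/y₁ = ½[√(1 + 8Fr₁²) − 1] = ½[√180.66 − 1] = 6.221.
y₂ = 6.221 × 2.654 = 16.51 ft.

y₂ = 16.51 ft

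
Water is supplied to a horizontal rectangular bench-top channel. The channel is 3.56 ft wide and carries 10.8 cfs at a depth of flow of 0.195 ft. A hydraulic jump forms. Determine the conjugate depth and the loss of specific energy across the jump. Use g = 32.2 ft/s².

q = Q/b = 10.8/3.56 = 3.03 ft²/s; V₁ = q/y₁ = 15.6 ft/s. Fr₁ = V₁/√(g·y₁) = 6.21.
Conjugate-depth relation: y₂/y₁ = ½[√(1 + 8Fr₁²) − 1] = ½[√309.4 − 1] = 8.29.
y₂ = 8.29 × 0.195 = 1.62 ft.
V₂ = q/y₂ = 3.03/1.62 = 1.88 ft/s. E₁ = y₁ + V₁²/2g = 3.95 ft; E₂ = y₂ + V₂²/2g = 1.67 ft. ΔE = E₁ − E₂ = 2.28 ft.

y₂ = 1.62 ft; ΔE = 2.28 ft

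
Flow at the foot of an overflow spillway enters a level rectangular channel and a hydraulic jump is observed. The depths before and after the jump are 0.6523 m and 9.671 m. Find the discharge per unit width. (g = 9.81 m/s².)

q = 17.87 m²/s

For a rectangular channel the momentum equation gives q² = ½·g·y₁·y₂·(y₁ + y₂) = ½×9.81×0.6523×9.671×10.32 = 319.4.
q = √319.4 = 17.87 m²/s.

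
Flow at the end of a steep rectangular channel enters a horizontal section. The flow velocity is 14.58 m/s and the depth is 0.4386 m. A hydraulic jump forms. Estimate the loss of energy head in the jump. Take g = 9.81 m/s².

Fr₁ = V₁/√(g·y₁) = 14.58/√(9.81×0.4386) = 7.029.
From the momentum equation for a rectangular channel, y₂/y₁ = ½[√(1 + 8Fr₁²) − 1] = ½[√396.25 − 1] = 9.453.
y₂ = 9.453 × 0.4386 = 4.146 m.
Head loss: ΔE = (y₂ − y₁)³/(4y₁y₂) = (4.146 − 0.4386)³/(4×0.4386×4.146) = 50.96/7.274 = 7.006 m.

ΔE = 7.006 m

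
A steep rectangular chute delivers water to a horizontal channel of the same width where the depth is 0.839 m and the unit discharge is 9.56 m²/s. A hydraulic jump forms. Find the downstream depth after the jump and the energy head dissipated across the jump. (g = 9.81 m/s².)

V₁ = q/y₁ = 9.56/0.839 = 11.4 m/s. Fr₁ = V₁/√(g·y₁) = 11.4/√(9.81×0.839) = 3.97.
From the momentum equation for a rectangular channel, y₂/y₁ = ½[√(1 + 8Fr₁²) − 1] = ½[√127.2 − 1] = 5.14.
y₂ = 5.14 × 0.839 = 4.31 m.
Head loss: ΔE = (y₂ − y₁)³/(4y₁y₂) = (4.31 − 0.839)³/(4×0.839×4.31) = 41.9/14.5 = 2.89 m.

y₂ = 4.31 m; ΔE = 2.89 m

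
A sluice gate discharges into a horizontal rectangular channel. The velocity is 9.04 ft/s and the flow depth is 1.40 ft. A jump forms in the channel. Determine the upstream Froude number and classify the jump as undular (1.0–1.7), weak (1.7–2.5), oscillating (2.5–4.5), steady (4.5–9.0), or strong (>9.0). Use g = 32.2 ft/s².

Fr₁ = V₁/√(g·y₁) = 9.04/√(32.2×1.40) = 1.35.
Fr₁ = 1.35 lies in the undular range.

Fr₁ = 1.35; undular jump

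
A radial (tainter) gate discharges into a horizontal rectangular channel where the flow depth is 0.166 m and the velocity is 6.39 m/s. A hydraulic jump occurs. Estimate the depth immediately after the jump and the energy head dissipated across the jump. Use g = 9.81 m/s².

Fr₁ = V₁/√(g·y₁) = 6.39/√(9.81×0.166) = 5.01.
Bélanger equation: y₂/y₁ = ½[√(1 + 8Fr₁²) − 1] = ½[√201.6 − 1] = 6.60.
y₂ = 6.60 × 0.166 = 1.10 m.
q = V₁·y₁ = 6.39 × 0.166 = 1.06 m²/s. V₂ = q/y₂ = 1.06/1.10 = 0.968 m/s. E₁ = y₁ + V₁²/2g = 2.25 m; E₂ = y₂ + V₂²/2g = 1.14 m. ΔE = E₁ − E₂ = 1.10 m.

y₂ = 1.10 m; ΔE = 1.10 m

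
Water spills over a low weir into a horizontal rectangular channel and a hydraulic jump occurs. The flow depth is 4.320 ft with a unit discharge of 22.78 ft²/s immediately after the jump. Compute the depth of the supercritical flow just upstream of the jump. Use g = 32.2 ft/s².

V₂ = q/y₂ = 22.78/4.320 = 5.273 ft/s; Fr₂ = V₂/√(g·y₂) = 0.4471.
From the momentum equation (using Fr₂), y₁/y₂ = ½[√(1 + 8Fr₂²) − 1] = ½[√2.5992 − 1] = 0.3061.
y₁ = 0.3061 × 4.320 = 1.322 ft.

y₁ = 1.322 ft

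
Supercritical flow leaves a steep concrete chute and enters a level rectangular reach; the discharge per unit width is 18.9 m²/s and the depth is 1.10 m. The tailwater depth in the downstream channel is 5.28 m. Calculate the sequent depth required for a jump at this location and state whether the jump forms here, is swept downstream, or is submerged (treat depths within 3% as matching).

y₂ = 7.61 m; the jump is swept downstream

V₁ = q/y₁ = 18.9/1.10 = 17.2 m/s. Fr₁ = V₁/√(g·y₁) = 17.2/√(9.81×1.10) = 5.23.
From the momentum equation for a rectangular channel, y₂/y₁ = ½[√(1 + 8Fr₁²) − 1] = ½[√219.9 − 1] = 6.91.
y₂ = 6.91 × 1.10 = 7.61 m.
Tailwater y_tw = 5.28 m: y_tw < y₂, so the jump is swept downstream.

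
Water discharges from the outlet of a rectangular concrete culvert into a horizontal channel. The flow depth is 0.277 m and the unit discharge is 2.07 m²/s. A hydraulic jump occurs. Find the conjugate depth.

y₂ = 1.64 m

V₁ = q/y₁ = 2.07/0.277 = 7.47 m/s. Fr₁ = V₁/√(g·y₁) = 7.47/√(9.81×0.277) = 4.53.
Conjugate-depth relation: y₂/y₁ = ½[√(1 + 8Fr₁²) − 1] = ½[√165.4 − 1] = 5.93.
y₂ = 5.93 × 0.277 = 1.64 m.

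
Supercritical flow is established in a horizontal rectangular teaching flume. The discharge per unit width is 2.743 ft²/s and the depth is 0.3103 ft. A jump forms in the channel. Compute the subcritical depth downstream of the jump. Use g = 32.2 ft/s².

V₁ = q/y₁ = 2.743/0.3103 = 8.840 ft/s. Fr₁ = V₁/√(g·y₁) = 8.840/√(32.2×0.3103) = 2.797.
By Bélanger, y₂/y₁ = ½[√(1 + 8Fr₁²) − 1] = ½[√63.566 − 1] = 3.486.
y₂ = 3.486 × 0.3103 = 1.082 ft.

y₂ = 1.082 ft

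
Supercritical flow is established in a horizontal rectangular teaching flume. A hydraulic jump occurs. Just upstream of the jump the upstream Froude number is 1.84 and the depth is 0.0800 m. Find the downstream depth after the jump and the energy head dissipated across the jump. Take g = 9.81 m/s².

y₂ = 0.172 m; ΔE = 0.0141 m

Fr₁ = 1.84 (given).
Sequent-depth ratio: y₂/y₁ = ½[√(1 + 8Fr₁²) − 1] = ½[√28.08 − 1] = 2.15.
y₂ = 2.15 × 0.0800 = 0.172 m.
Head loss: ΔE = (y₂ − y₁)³/(4y₁y₂) = (0.172 − 0.0800)³/(4×0.0800×0.172) = 0.000778/0.0550 = 0.0141 m.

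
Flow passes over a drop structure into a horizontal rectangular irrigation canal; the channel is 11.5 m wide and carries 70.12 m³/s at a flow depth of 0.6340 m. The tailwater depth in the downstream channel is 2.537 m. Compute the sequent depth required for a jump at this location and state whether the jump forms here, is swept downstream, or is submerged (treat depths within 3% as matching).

y₂ = 3.155 m; the jump is swept downstream

q = Q/b = 70.12/11.5 = 6.097 m²/s; V₁ = q/y₁ = 9.617 m/s. Fr₁ = V₁/√(g·y₁) = 3.856.
Bélanger equation: y₂/y₁ = ½[√(1 + 8Fr₁²) − 1] = ½[√119.97 − 1] = 4.977.
y₂ = 4.977 × 0.6340 = 3.155 m.
Tailwater y_tw = 2.537 m: y_tw < y₂, so the jump is swept downstream.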